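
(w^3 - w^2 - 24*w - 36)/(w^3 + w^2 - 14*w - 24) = (w - 6)/(w - 4)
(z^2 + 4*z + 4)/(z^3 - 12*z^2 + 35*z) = (z^2 + 4*z + 4)/(z*(z^2 - 12*z + 35))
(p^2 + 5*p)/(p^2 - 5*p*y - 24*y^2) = p*(-p - 5)/(-p^2 + 5*p*y + 24*y^2)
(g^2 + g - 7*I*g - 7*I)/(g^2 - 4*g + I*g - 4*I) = (g^2 + g*(1 - 7*I) - 7*I)/(g^2 + g*(-4 + I) - 4*I)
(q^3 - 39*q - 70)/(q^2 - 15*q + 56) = (q^2 + 7*q + 10)/(q - 8)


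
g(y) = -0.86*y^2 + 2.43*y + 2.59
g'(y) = 2.43 - 1.72*y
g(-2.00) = -5.71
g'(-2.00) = 5.87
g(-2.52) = -8.99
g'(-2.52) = 6.76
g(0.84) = 4.02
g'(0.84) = 0.99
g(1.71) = 4.23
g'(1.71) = -0.51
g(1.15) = 4.25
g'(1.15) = 0.45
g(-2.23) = -7.11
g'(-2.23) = 6.27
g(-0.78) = 0.17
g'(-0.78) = 3.77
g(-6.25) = -46.19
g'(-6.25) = 13.18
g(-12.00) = -150.41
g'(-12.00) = 23.07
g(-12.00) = -150.41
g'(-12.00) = 23.07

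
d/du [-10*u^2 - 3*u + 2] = -20*u - 3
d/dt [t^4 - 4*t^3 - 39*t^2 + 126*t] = 4*t^3 - 12*t^2 - 78*t + 126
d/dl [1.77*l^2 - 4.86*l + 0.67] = 3.54*l - 4.86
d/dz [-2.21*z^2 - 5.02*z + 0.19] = -4.42*z - 5.02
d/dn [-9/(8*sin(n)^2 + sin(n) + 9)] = 9*(16*sin(n) + 1)*cos(n)/(8*sin(n)^2 + sin(n) + 9)^2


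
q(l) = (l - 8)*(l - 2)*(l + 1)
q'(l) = (l - 8)*(l - 2) + (l - 8)*(l + 1) + (l - 2)*(l + 1)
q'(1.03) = -9.36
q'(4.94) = -9.71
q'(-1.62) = 43.03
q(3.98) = -39.64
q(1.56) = 7.25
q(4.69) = -50.66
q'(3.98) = -18.12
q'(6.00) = 6.00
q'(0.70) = -5.13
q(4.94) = -53.44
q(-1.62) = -21.59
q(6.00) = -56.00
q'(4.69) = -12.43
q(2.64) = -12.49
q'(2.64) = -20.61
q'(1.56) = -14.78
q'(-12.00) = 654.00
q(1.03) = 13.72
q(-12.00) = -3080.00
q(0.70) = 16.13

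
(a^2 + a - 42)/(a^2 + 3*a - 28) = (a - 6)/(a - 4)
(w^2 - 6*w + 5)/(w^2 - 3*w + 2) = (w - 5)/(w - 2)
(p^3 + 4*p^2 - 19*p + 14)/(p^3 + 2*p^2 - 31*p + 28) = (p - 2)/(p - 4)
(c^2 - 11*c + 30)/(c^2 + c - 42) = (c - 5)/(c + 7)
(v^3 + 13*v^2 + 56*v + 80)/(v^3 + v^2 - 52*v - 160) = (v + 4)/(v - 8)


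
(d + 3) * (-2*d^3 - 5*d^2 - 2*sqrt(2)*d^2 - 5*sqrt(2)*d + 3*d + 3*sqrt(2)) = -2*d^4 - 11*d^3 - 2*sqrt(2)*d^3 - 11*sqrt(2)*d^2 - 12*d^2 - 12*sqrt(2)*d + 9*d + 9*sqrt(2)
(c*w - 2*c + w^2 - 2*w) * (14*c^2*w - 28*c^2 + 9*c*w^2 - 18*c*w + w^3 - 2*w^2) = 14*c^3*w^2 - 56*c^3*w + 56*c^3 + 23*c^2*w^3 - 92*c^2*w^2 + 92*c^2*w + 10*c*w^4 - 40*c*w^3 + 40*c*w^2 + w^5 - 4*w^4 + 4*w^3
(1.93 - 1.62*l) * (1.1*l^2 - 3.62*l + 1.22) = -1.782*l^3 + 7.9874*l^2 - 8.963*l + 2.3546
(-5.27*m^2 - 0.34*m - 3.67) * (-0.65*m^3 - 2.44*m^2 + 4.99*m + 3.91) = 3.4255*m^5 + 13.0798*m^4 - 23.0822*m^3 - 13.3475*m^2 - 19.6427*m - 14.3497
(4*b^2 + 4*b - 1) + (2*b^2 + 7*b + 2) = 6*b^2 + 11*b + 1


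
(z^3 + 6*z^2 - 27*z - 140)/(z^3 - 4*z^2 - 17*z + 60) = (z + 7)/(z - 3)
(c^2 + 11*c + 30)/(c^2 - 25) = (c + 6)/(c - 5)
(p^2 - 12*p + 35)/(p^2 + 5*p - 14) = (p^2 - 12*p + 35)/(p^2 + 5*p - 14)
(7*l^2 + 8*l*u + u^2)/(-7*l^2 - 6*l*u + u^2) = (7*l + u)/(-7*l + u)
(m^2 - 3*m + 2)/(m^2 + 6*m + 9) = (m^2 - 3*m + 2)/(m^2 + 6*m + 9)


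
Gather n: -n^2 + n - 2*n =-n^2 - n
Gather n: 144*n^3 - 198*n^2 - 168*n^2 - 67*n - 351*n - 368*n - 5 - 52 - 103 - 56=144*n^3 - 366*n^2 - 786*n - 216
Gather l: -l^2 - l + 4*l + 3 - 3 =-l^2 + 3*l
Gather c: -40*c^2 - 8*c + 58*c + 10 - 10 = -40*c^2 + 50*c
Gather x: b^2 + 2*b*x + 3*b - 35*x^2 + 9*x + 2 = b^2 + 3*b - 35*x^2 + x*(2*b + 9) + 2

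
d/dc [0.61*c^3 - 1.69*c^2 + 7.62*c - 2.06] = 1.83*c^2 - 3.38*c + 7.62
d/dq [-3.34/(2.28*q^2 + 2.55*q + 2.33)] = (15.2304*q + 8.517)/(2.28*q^2 + 2.55*q + 2.33)^2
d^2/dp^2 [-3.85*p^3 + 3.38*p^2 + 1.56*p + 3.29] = 6.76 - 23.1*p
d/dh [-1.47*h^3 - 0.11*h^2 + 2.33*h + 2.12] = -4.41*h^2 - 0.22*h + 2.33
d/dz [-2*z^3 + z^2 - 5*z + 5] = -6*z^2 + 2*z - 5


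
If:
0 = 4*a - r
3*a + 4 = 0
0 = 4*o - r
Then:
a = -4/3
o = -4/3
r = -16/3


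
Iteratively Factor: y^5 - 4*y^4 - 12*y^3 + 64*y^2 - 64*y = (y - 2)*(y^4 - 2*y^3 - 16*y^2 + 32*y) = (y - 2)^2*(y^3 - 16*y) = (y - 2)^2*(y + 4)*(y^2 - 4*y) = y*(y - 2)^2*(y + 4)*(y - 4)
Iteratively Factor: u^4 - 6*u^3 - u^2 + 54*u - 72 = (u - 2)*(u^3 - 4*u^2 - 9*u + 36) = (u - 2)*(u + 3)*(u^2 - 7*u + 12) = (u - 4)*(u - 2)*(u + 3)*(u - 3)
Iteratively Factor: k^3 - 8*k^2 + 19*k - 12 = (k - 4)*(k^2 - 4*k + 3) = (k - 4)*(k - 1)*(k - 3)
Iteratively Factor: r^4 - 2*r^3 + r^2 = (r)*(r^3 - 2*r^2 + r) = r^2*(r^2 - 2*r + 1) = r^2*(r - 1)*(r - 1)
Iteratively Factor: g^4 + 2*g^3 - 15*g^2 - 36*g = (g + 3)*(g^3 - g^2 - 12*g) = (g + 3)^2*(g^2 - 4*g) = (g - 4)*(g + 3)^2*(g)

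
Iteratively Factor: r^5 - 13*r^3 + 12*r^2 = (r)*(r^4 - 13*r^2 + 12*r) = r*(r + 4)*(r^3 - 4*r^2 + 3*r) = r*(r - 1)*(r + 4)*(r^2 - 3*r) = r^2*(r - 1)*(r + 4)*(r - 3)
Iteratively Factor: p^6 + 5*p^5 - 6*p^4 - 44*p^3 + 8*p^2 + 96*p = (p + 2)*(p^5 + 3*p^4 - 12*p^3 - 20*p^2 + 48*p) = (p + 2)*(p + 4)*(p^4 - p^3 - 8*p^2 + 12*p) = (p - 2)*(p + 2)*(p + 4)*(p^3 + p^2 - 6*p) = (p - 2)^2*(p + 2)*(p + 4)*(p^2 + 3*p) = p*(p - 2)^2*(p + 2)*(p + 4)*(p + 3)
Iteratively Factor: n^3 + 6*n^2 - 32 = (n + 4)*(n^2 + 2*n - 8) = (n - 2)*(n + 4)*(n + 4)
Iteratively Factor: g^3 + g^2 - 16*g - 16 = (g + 1)*(g^2 - 16) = (g + 1)*(g + 4)*(g - 4)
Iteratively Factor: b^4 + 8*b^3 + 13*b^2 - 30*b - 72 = (b - 2)*(b^3 + 10*b^2 + 33*b + 36) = (b - 2)*(b + 3)*(b^2 + 7*b + 12) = (b - 2)*(b + 3)*(b + 4)*(b + 3)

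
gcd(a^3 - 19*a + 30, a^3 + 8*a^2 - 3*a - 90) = a^2 + 2*a - 15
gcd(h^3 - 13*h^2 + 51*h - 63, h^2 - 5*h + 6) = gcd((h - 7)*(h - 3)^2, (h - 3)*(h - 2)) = h - 3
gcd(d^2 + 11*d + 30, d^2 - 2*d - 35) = d + 5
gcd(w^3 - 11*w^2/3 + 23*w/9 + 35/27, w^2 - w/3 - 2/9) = w + 1/3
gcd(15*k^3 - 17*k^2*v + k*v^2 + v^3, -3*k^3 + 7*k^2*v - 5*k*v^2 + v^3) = 3*k^2 - 4*k*v + v^2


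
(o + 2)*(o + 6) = o^2 + 8*o + 12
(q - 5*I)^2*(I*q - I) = I*q^3 + 10*q^2 - I*q^2 - 10*q - 25*I*q + 25*I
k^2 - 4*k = k*(k - 4)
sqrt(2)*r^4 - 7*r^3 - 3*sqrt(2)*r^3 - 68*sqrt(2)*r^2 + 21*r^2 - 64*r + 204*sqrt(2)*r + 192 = (r - 3)*(r - 8*sqrt(2))*(r + 4*sqrt(2))*(sqrt(2)*r + 1)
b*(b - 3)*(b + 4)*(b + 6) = b^4 + 7*b^3 - 6*b^2 - 72*b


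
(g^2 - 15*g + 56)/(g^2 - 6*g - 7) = (g - 8)/(g + 1)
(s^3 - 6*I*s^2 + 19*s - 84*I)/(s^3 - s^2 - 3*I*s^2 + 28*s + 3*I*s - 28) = (s - 3*I)/(s - 1)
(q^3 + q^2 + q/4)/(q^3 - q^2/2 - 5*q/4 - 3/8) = 2*q/(2*q - 3)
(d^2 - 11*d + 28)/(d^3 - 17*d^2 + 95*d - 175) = (d - 4)/(d^2 - 10*d + 25)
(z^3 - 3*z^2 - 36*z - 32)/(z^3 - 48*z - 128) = (z + 1)/(z + 4)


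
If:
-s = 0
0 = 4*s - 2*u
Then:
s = 0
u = 0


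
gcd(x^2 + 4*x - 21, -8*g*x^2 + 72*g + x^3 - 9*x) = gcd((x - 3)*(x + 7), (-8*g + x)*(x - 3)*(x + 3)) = x - 3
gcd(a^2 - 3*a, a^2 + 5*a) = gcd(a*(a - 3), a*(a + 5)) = a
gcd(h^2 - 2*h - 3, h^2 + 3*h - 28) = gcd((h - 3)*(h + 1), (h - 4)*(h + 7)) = 1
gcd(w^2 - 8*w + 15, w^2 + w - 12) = w - 3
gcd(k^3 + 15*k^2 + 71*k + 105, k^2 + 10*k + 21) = k^2 + 10*k + 21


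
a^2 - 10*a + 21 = (a - 7)*(a - 3)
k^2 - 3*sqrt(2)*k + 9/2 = (k - 3*sqrt(2)/2)^2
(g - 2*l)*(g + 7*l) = g^2 + 5*g*l - 14*l^2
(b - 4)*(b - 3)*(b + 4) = b^3 - 3*b^2 - 16*b + 48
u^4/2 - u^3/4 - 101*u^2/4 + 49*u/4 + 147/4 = (u/2 + 1/2)*(u - 7)*(u - 3/2)*(u + 7)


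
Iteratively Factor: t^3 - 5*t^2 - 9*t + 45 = (t - 3)*(t^2 - 2*t - 15) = (t - 5)*(t - 3)*(t + 3)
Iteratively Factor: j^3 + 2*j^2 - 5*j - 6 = (j - 2)*(j^2 + 4*j + 3) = (j - 2)*(j + 1)*(j + 3)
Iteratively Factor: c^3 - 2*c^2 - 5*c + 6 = (c - 3)*(c^2 + c - 2) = (c - 3)*(c - 1)*(c + 2)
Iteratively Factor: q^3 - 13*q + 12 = (q - 3)*(q^2 + 3*q - 4) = (q - 3)*(q + 4)*(q - 1)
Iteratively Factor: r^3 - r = (r)*(r^2 - 1) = r*(r - 1)*(r + 1)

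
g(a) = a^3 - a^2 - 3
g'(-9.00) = 261.00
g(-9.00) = -813.00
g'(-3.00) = 33.00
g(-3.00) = -39.00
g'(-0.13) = 0.31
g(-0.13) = -3.02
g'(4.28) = 46.40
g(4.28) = 57.08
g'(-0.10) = 0.23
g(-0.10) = -3.01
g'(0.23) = -0.30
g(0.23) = -3.04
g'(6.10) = 99.43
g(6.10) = 186.77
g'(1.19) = 1.87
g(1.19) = -2.73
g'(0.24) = -0.31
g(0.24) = -3.04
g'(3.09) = 22.46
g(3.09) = 16.96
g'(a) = 3*a^2 - 2*a = a*(3*a - 2)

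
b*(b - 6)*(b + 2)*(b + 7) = b^4 + 3*b^3 - 40*b^2 - 84*b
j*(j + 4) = j^2 + 4*j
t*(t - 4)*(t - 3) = t^3 - 7*t^2 + 12*t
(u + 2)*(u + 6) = u^2 + 8*u + 12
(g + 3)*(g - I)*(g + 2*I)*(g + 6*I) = g^4 + 3*g^3 + 7*I*g^3 - 4*g^2 + 21*I*g^2 - 12*g + 12*I*g + 36*I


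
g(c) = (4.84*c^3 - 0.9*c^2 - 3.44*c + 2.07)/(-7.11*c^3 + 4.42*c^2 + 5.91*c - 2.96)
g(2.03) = -0.99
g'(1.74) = 0.68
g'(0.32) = -6.44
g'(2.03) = 0.33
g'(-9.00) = 0.00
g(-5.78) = -0.64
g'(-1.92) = 0.08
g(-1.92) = -0.55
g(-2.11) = -0.57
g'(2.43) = 0.16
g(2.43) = -0.90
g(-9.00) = -0.65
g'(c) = (14.52*c^2 - 1.8*c - 3.44)/(-7.11*c^3 + 4.42*c^2 + 5.91*c - 2.96) + (21.33*c^2 - 8.84*c - 5.91)*(4.84*c^3 - 0.9*c^2 - 3.44*c + 2.07)/(-7.11*c^3 + 4.42*c^2 + 5.91*c - 2.96)^2 = (14.9938*c^4 + 8.29199999999999*c^3 + 11.0597*c^2 - 12.9708*c - 2.0513)/(50.5521*c^6 - 62.8524*c^5 - 64.5038*c^4 + 94.3356*c^3 + 8.7617*c^2 - 34.9872*c + 8.7616)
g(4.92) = -0.76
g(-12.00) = -0.66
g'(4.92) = 0.02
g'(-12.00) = 0.00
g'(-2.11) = 0.06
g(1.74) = -1.13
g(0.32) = -1.22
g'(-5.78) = 0.01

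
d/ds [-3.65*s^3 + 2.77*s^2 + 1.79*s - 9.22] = -10.95*s^2 + 5.54*s + 1.79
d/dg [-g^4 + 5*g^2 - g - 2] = -4*g^3 + 10*g - 1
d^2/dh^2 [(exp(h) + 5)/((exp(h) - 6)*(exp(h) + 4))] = (exp(4*h) + 22*exp(3*h) + 114*exp(2*h) + 452*exp(h) + 336)*exp(h)/(exp(6*h) - 6*exp(5*h) - 60*exp(4*h) + 280*exp(3*h) + 1440*exp(2*h) - 3456*exp(h) - 13824)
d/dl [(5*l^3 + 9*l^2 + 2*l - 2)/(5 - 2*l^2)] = (-10*l^4 + 79*l^2 + 82*l + 10)/(4*l^4 - 20*l^2 + 25)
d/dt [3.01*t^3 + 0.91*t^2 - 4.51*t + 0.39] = 9.03*t^2 + 1.82*t - 4.51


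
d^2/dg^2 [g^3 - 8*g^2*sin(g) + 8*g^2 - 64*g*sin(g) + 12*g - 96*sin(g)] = 8*g^2*sin(g) + 64*g*sin(g) - 32*g*cos(g) + 6*g + 80*sin(g) - 128*cos(g) + 16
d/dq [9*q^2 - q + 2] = 18*q - 1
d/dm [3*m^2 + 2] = 6*m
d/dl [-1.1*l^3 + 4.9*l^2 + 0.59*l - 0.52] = -3.3*l^2 + 9.8*l + 0.59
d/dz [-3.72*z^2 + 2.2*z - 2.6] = 2.2 - 7.44*z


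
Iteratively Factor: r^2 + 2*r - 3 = (r + 3)*(r - 1)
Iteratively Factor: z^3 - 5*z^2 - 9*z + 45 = (z - 5)*(z^2 - 9) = (z - 5)*(z - 3)*(z + 3)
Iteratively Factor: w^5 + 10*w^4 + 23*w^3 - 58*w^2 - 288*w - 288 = (w + 2)*(w^4 + 8*w^3 + 7*w^2 - 72*w - 144) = (w + 2)*(w + 4)*(w^3 + 4*w^2 - 9*w - 36) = (w + 2)*(w + 4)^2*(w^2 - 9) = (w + 2)*(w + 3)*(w + 4)^2*(w - 3)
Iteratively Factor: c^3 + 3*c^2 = (c + 3)*(c^2) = c*(c + 3)*(c)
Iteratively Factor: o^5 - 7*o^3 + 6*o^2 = (o + 3)*(o^4 - 3*o^3 + 2*o^2) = (o - 2)*(o + 3)*(o^3 - o^2) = o*(o - 2)*(o + 3)*(o^2 - o) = o*(o - 2)*(o - 1)*(o + 3)*(o)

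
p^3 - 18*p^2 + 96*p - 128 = (p - 8)^2*(p - 2)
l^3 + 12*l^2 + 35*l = l*(l + 5)*(l + 7)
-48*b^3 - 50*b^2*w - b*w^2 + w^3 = (-8*b + w)*(b + w)*(6*b + w)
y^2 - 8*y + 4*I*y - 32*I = (y - 8)*(y + 4*I)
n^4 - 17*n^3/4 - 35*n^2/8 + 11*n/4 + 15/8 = (n - 5)*(n - 3/4)*(n + 1/2)*(n + 1)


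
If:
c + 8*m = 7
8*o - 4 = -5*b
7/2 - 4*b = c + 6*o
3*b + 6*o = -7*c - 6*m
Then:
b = 182/37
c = -27/37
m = 143/148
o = -381/148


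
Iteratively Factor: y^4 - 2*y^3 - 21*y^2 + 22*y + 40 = (y - 2)*(y^3 - 21*y - 20) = (y - 5)*(y - 2)*(y^2 + 5*y + 4) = (y - 5)*(y - 2)*(y + 4)*(y + 1)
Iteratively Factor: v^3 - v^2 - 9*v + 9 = (v + 3)*(v^2 - 4*v + 3) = (v - 1)*(v + 3)*(v - 3)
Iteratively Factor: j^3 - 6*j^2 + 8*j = (j)*(j^2 - 6*j + 8) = j*(j - 4)*(j - 2)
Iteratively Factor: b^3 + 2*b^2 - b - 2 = (b - 1)*(b^2 + 3*b + 2) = (b - 1)*(b + 1)*(b + 2)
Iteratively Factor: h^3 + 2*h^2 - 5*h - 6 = (h - 2)*(h^2 + 4*h + 3) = (h - 2)*(h + 3)*(h + 1)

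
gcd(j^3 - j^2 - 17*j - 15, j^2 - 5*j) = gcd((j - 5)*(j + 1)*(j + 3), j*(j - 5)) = j - 5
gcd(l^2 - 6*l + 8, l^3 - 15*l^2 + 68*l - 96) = l - 4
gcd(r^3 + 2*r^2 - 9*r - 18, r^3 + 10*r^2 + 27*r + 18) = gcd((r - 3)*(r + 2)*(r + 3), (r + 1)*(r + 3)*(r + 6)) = r + 3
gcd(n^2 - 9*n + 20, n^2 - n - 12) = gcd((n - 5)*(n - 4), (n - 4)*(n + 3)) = n - 4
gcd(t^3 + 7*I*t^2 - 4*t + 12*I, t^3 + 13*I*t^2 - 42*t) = t + 6*I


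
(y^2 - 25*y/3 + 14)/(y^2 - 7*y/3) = (y - 6)/y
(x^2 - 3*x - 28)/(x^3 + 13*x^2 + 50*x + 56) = (x - 7)/(x^2 + 9*x + 14)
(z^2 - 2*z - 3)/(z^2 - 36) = (z^2 - 2*z - 3)/(z^2 - 36)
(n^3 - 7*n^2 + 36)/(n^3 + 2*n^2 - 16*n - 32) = (n^2 - 9*n + 18)/(n^2 - 16)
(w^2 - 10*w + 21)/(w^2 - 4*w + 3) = (w - 7)/(w - 1)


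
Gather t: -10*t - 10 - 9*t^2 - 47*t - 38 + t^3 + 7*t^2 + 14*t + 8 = t^3 - 2*t^2 - 43*t - 40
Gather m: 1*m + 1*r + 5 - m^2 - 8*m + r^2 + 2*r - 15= -m^2 - 7*m + r^2 + 3*r - 10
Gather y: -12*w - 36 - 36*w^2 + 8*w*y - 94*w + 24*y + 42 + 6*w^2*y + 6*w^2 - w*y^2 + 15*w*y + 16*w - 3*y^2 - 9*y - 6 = -30*w^2 - 90*w + y^2*(-w - 3) + y*(6*w^2 + 23*w + 15)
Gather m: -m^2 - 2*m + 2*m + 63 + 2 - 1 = 64 - m^2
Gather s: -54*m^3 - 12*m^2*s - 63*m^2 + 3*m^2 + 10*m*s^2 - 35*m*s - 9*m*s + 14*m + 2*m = -54*m^3 - 60*m^2 + 10*m*s^2 + 16*m + s*(-12*m^2 - 44*m)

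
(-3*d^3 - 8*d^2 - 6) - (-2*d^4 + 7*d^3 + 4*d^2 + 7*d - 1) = 2*d^4 - 10*d^3 - 12*d^2 - 7*d - 5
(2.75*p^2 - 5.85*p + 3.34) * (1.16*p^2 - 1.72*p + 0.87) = 3.19*p^4 - 11.516*p^3 + 16.3289*p^2 - 10.8343*p + 2.9058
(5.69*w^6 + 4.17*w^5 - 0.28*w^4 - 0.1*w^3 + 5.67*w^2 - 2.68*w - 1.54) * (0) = 0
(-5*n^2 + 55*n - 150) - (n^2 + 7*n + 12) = -6*n^2 + 48*n - 162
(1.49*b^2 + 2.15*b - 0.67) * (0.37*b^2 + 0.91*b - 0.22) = 0.5513*b^4 + 2.1514*b^3 + 1.3808*b^2 - 1.0827*b + 0.1474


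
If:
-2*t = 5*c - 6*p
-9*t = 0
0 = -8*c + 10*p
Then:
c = 0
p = 0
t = 0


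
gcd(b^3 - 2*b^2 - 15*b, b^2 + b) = b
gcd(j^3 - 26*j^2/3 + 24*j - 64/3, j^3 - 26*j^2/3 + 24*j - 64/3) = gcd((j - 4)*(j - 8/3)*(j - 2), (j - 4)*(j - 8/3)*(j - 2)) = j^3 - 26*j^2/3 + 24*j - 64/3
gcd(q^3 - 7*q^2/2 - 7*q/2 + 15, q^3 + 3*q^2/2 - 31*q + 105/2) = q^2 - 11*q/2 + 15/2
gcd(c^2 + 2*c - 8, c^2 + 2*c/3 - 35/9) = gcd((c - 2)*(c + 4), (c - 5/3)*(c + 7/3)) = 1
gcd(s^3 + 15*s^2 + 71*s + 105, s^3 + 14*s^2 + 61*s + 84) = s^2 + 10*s + 21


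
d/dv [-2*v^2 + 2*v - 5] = 2 - 4*v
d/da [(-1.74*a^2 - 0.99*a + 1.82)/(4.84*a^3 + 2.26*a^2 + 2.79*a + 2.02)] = (8.4216*a^4 + 9.5832*a^3 - 29.0436*a^2 - 15.256*a - 7.0776)/(23.4256*a^6 + 21.8768*a^5 + 32.1148*a^4 + 32.1644*a^3 + 16.9145*a^2 + 11.2716*a + 4.0804)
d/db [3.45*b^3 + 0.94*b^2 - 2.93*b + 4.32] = 10.35*b^2 + 1.88*b - 2.93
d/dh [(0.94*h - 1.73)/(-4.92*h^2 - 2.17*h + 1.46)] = (4.6248*h^2 - 17.0232*h - 2.3817)/(24.2064*h^4 + 21.3528*h^3 - 9.6575*h^2 - 6.3364*h + 2.1316)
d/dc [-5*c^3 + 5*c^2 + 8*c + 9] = -15*c^2 + 10*c + 8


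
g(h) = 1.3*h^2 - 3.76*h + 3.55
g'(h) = 2.6*h - 3.76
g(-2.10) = 17.18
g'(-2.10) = -9.22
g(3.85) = 8.34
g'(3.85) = 6.25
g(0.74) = 1.48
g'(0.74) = -1.84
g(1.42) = 0.83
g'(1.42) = -0.07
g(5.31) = 20.24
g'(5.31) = 10.05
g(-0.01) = 3.59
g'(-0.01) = -3.79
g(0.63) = 1.70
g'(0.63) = -2.12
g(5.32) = 20.34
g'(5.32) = 10.07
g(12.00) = 145.63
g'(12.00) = 27.44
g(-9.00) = 142.69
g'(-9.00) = -27.16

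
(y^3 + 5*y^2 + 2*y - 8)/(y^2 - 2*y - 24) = (y^2 + y - 2)/(y - 6)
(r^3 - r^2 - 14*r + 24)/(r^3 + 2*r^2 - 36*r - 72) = (r^3 - r^2 - 14*r + 24)/(r^3 + 2*r^2 - 36*r - 72)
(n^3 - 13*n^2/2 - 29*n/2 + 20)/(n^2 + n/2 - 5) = (n^2 - 9*n + 8)/(n - 2)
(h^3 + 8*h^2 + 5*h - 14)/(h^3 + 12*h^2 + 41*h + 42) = (h - 1)/(h + 3)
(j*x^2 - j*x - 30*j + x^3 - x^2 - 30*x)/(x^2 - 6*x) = j + 5*j/x + x + 5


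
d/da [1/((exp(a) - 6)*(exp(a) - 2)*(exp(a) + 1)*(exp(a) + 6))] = (-4*exp(3*a) + 3*exp(2*a) + 76*exp(a) - 36)*exp(a)/(exp(8*a) - 2*exp(7*a) - 75*exp(6*a) + 148*exp(5*a) + 1516*exp(4*a) - 2880*exp(3*a) - 4176*exp(2*a) + 5184*exp(a) + 5184)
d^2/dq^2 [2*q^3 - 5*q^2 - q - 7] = 12*q - 10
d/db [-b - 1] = -1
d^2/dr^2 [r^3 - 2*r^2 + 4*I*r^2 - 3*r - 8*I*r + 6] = 6*r - 4 + 8*I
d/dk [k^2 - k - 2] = 2*k - 1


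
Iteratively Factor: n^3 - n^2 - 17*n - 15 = (n - 5)*(n^2 + 4*n + 3) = (n - 5)*(n + 3)*(n + 1)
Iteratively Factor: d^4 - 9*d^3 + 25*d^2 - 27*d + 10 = (d - 2)*(d^3 - 7*d^2 + 11*d - 5) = (d - 5)*(d - 2)*(d^2 - 2*d + 1) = (d - 5)*(d - 2)*(d - 1)*(d - 1)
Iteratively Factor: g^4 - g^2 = (g)*(g^3 - g) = g^2*(g^2 - 1) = g^2*(g + 1)*(g - 1)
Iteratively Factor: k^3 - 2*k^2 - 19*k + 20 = (k - 5)*(k^2 + 3*k - 4) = (k - 5)*(k - 1)*(k + 4)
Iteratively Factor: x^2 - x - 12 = (x - 4)*(x + 3)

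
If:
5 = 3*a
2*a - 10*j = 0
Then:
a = 5/3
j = 1/3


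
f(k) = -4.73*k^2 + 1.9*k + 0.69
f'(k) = 1.9 - 9.46*k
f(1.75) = -10.47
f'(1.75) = -14.66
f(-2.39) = -30.87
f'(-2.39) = 24.51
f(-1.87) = -19.40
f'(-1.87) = 19.59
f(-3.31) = -57.42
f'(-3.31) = 33.21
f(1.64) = -8.92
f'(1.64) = -13.61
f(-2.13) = -24.82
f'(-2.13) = 22.05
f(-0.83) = -4.15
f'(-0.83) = 9.75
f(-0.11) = 0.42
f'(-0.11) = 2.94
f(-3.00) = -47.58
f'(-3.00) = 30.28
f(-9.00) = -399.54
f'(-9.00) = 87.04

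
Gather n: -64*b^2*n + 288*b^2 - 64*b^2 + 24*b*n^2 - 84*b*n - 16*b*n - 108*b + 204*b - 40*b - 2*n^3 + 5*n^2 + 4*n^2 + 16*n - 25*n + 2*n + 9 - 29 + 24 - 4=224*b^2 + 56*b - 2*n^3 + n^2*(24*b + 9) + n*(-64*b^2 - 100*b - 7)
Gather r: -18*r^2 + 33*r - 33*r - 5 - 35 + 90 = 50 - 18*r^2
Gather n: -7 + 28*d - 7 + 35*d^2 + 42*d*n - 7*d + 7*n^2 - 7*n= 35*d^2 + 21*d + 7*n^2 + n*(42*d - 7) - 14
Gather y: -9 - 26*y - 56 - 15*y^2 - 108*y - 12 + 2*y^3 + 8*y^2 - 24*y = 2*y^3 - 7*y^2 - 158*y - 77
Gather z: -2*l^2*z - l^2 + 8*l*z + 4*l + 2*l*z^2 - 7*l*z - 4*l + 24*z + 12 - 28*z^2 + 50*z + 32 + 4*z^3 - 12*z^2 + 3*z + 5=-l^2 + 4*z^3 + z^2*(2*l - 40) + z*(-2*l^2 + l + 77) + 49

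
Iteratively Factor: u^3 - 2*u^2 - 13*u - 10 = (u + 2)*(u^2 - 4*u - 5) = (u - 5)*(u + 2)*(u + 1)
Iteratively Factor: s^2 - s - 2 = (s - 2)*(s + 1)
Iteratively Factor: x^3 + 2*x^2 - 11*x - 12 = (x + 1)*(x^2 + x - 12) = (x + 1)*(x + 4)*(x - 3)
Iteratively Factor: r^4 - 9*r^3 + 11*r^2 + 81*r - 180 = (r - 3)*(r^3 - 6*r^2 - 7*r + 60) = (r - 3)*(r + 3)*(r^2 - 9*r + 20) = (r - 5)*(r - 3)*(r + 3)*(r - 4)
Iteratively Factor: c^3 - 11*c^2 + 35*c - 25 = (c - 5)*(c^2 - 6*c + 5) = (c - 5)^2*(c - 1)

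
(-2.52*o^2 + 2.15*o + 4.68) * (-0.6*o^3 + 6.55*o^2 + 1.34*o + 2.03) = 1.512*o^5 - 17.796*o^4 + 7.8977*o^3 + 28.4194*o^2 + 10.6357*o + 9.5004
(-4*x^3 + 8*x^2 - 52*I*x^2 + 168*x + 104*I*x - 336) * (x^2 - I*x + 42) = -4*x^5 + 8*x^4 - 48*I*x^4 - 52*x^3 + 96*I*x^3 + 104*x^2 - 2352*I*x^2 + 7056*x + 4704*I*x - 14112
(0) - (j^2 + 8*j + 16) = -j^2 - 8*j - 16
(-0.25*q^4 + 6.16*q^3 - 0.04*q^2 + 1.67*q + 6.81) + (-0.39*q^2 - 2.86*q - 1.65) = -0.25*q^4 + 6.16*q^3 - 0.43*q^2 - 1.19*q + 5.16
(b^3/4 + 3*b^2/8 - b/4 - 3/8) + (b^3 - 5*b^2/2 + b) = 5*b^3/4 - 17*b^2/8 + 3*b/4 - 3/8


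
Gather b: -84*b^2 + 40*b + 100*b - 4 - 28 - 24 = -84*b^2 + 140*b - 56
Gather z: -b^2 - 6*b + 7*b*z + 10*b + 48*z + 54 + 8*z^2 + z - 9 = -b^2 + 4*b + 8*z^2 + z*(7*b + 49) + 45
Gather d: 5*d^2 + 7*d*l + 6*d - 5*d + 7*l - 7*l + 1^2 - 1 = 5*d^2 + d*(7*l + 1)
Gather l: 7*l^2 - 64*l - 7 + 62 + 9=7*l^2 - 64*l + 64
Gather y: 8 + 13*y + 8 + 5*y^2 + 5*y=5*y^2 + 18*y + 16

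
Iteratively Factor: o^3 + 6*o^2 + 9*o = (o)*(o^2 + 6*o + 9) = o*(o + 3)*(o + 3)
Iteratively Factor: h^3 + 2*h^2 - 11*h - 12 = (h + 4)*(h^2 - 2*h - 3) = (h - 3)*(h + 4)*(h + 1)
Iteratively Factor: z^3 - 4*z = (z + 2)*(z^2 - 2*z) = z*(z + 2)*(z - 2)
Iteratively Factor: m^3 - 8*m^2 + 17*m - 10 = (m - 1)*(m^2 - 7*m + 10) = (m - 5)*(m - 1)*(m - 2)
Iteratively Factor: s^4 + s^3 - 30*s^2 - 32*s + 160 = (s + 4)*(s^3 - 3*s^2 - 18*s + 40) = (s - 5)*(s + 4)*(s^2 + 2*s - 8) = (s - 5)*(s - 2)*(s + 4)*(s + 4)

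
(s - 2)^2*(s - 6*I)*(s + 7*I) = s^4 - 4*s^3 + I*s^3 + 46*s^2 - 4*I*s^2 - 168*s + 4*I*s + 168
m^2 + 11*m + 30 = (m + 5)*(m + 6)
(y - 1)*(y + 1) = y^2 - 1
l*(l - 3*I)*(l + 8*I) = l^3 + 5*I*l^2 + 24*l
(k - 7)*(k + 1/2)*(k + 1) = k^3 - 11*k^2/2 - 10*k - 7/2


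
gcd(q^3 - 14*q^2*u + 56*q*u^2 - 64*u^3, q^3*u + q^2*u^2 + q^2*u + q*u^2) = 1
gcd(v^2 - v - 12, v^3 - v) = 1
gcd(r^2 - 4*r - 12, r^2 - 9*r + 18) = r - 6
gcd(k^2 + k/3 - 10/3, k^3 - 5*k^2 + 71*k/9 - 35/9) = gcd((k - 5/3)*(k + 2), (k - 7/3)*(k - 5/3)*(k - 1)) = k - 5/3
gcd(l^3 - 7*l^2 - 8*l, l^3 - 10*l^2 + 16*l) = l^2 - 8*l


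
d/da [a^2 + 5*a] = 2*a + 5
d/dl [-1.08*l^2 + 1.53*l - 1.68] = 1.53 - 2.16*l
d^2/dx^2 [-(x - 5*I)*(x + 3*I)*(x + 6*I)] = -6*x - 8*I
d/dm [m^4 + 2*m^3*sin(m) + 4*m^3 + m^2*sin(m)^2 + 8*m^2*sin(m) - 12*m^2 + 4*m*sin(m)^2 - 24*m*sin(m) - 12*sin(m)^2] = 2*m^3*cos(m) + 4*m^3 + 6*m^2*sin(m) + m^2*sin(2*m) + 8*m^2*cos(m) + 12*m^2 + 2*m*sin(m)^2 + 16*m*sin(m) + 4*m*sin(2*m) - 24*m*cos(m) - 24*m + 4*sin(m)^2 - 24*sin(m) - 12*sin(2*m)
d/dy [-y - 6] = -1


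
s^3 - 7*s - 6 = (s - 3)*(s + 1)*(s + 2)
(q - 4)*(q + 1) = q^2 - 3*q - 4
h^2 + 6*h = h*(h + 6)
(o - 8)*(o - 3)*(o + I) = o^3 - 11*o^2 + I*o^2 + 24*o - 11*I*o + 24*I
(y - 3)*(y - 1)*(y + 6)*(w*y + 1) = w*y^4 + 2*w*y^3 - 21*w*y^2 + 18*w*y + y^3 + 2*y^2 - 21*y + 18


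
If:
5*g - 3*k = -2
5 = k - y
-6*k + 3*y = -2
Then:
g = -3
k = -13/3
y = -28/3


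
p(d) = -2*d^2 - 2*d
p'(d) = -4*d - 2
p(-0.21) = 0.33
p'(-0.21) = -1.16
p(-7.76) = -104.92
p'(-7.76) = 29.04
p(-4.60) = -33.12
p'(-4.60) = 16.40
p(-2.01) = -4.06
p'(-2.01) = 6.04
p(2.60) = -18.72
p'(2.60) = -12.40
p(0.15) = -0.34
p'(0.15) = -2.60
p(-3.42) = -16.55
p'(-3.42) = 11.68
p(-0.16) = 0.27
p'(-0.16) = -1.36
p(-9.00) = -144.00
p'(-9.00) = 34.00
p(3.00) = -24.00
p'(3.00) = -14.00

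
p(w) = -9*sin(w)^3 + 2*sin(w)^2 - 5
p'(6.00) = -3.10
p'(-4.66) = 1.20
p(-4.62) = -11.90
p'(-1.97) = 10.34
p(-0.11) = -4.96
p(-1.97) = 3.74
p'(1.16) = -7.60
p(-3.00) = -4.93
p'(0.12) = 0.09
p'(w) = -27*sin(w)^2*cos(w) + 4*sin(w)*cos(w)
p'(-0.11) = -0.76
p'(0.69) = -6.47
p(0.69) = -6.51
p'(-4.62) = 2.10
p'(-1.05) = -11.83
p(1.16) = -10.25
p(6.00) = -4.65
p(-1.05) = 2.38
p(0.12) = -4.99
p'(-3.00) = 1.09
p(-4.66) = -11.97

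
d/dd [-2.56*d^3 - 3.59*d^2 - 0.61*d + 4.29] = -7.68*d^2 - 7.18*d - 0.61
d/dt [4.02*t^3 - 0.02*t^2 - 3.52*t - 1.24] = 12.06*t^2 - 0.04*t - 3.52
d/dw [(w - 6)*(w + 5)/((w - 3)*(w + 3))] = (w^2 + 42*w + 9)/(w^4 - 18*w^2 + 81)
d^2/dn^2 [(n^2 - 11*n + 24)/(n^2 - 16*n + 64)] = 10/(n^3 - 24*n^2 + 192*n - 512)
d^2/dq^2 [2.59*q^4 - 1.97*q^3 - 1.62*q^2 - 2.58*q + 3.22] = 31.08*q^2 - 11.82*q - 3.24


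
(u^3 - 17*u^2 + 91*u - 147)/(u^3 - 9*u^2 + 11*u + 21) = (u - 7)/(u + 1)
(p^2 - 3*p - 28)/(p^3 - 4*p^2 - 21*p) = (p + 4)/(p*(p + 3))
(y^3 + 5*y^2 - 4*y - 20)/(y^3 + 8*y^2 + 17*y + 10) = (y - 2)/(y + 1)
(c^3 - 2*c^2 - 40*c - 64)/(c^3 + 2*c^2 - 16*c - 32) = (c - 8)/(c - 4)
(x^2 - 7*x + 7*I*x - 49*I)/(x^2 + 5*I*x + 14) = (x - 7)/(x - 2*I)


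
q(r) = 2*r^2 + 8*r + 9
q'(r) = 4*r + 8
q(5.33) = 108.46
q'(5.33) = 29.32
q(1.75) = 29.12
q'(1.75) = 15.00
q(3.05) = 52.00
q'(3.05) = 20.20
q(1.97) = 32.52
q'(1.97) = 15.88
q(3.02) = 51.40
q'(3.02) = 20.08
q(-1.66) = 1.23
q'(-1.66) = 1.36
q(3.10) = 53.02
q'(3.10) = 20.40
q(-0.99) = 3.04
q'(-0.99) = 4.04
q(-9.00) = 99.00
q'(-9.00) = -28.00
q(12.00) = 393.00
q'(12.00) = 56.00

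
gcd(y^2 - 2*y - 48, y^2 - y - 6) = 1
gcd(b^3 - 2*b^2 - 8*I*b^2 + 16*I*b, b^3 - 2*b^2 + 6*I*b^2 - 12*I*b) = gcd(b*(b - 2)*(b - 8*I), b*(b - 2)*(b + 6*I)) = b^2 - 2*b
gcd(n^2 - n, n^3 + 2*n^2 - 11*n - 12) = 1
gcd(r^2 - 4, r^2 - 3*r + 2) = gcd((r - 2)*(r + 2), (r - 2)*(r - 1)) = r - 2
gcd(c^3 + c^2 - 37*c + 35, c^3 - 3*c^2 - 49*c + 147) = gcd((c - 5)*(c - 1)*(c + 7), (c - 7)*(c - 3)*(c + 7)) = c + 7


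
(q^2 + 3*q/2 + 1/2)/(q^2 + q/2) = (q + 1)/q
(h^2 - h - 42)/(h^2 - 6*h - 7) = (h + 6)/(h + 1)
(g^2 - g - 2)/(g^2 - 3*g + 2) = (g + 1)/(g - 1)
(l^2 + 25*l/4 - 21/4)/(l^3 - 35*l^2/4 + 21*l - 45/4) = (l + 7)/(l^2 - 8*l + 15)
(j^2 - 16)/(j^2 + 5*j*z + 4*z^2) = (j^2 - 16)/(j^2 + 5*j*z + 4*z^2)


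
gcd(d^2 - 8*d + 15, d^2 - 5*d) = d - 5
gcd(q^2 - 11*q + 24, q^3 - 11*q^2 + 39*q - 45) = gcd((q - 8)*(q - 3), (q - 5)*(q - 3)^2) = q - 3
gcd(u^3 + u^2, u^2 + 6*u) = u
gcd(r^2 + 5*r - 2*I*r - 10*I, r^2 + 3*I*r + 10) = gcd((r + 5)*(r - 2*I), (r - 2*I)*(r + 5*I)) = r - 2*I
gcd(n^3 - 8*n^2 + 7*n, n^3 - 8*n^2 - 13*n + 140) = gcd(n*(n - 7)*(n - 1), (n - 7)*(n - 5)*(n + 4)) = n - 7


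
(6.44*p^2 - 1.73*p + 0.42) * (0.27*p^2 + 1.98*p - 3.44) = 1.7388*p^4 + 12.2841*p^3 - 25.4656*p^2 + 6.7828*p - 1.4448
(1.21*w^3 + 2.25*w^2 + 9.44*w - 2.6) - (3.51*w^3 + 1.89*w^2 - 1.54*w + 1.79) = -2.3*w^3 + 0.36*w^2 + 10.98*w - 4.39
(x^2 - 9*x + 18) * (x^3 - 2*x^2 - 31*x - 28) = x^5 - 11*x^4 + 5*x^3 + 215*x^2 - 306*x - 504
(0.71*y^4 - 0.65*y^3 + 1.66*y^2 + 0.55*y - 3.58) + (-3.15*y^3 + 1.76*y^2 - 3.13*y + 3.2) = 0.71*y^4 - 3.8*y^3 + 3.42*y^2 - 2.58*y - 0.38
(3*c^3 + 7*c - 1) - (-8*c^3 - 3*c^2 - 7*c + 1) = 11*c^3 + 3*c^2 + 14*c - 2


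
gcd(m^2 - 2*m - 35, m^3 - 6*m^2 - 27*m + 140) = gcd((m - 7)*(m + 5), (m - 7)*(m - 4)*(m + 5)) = m^2 - 2*m - 35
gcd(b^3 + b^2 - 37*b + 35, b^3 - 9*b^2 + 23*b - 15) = b^2 - 6*b + 5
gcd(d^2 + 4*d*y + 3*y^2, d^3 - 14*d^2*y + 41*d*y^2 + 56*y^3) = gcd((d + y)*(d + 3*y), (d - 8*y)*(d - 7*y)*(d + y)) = d + y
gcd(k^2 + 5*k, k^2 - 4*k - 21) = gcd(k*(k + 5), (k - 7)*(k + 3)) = 1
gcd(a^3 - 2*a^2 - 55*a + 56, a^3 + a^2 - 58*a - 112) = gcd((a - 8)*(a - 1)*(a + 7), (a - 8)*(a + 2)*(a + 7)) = a^2 - a - 56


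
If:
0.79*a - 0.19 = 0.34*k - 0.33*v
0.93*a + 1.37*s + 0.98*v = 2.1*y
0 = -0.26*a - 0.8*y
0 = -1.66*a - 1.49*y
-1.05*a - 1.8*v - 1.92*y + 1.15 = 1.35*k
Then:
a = 0.00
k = 0.04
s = -0.44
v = 0.61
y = 0.00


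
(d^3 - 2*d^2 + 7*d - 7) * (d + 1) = d^4 - d^3 + 5*d^2 - 7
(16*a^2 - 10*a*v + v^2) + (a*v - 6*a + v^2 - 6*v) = 16*a^2 - 9*a*v - 6*a + 2*v^2 - 6*v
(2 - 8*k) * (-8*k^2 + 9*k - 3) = 64*k^3 - 88*k^2 + 42*k - 6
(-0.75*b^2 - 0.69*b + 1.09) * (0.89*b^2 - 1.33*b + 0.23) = -0.6675*b^4 + 0.3834*b^3 + 1.7153*b^2 - 1.6084*b + 0.2507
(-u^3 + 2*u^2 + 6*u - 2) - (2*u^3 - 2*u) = -3*u^3 + 2*u^2 + 8*u - 2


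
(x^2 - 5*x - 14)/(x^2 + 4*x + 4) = (x - 7)/(x + 2)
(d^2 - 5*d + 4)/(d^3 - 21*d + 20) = 1/(d + 5)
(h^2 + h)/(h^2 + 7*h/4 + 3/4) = 4*h/(4*h + 3)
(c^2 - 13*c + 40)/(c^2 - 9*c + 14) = (c^2 - 13*c + 40)/(c^2 - 9*c + 14)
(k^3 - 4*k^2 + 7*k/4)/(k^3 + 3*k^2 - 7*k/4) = (2*k - 7)/(2*k + 7)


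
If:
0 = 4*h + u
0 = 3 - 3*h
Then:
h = 1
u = -4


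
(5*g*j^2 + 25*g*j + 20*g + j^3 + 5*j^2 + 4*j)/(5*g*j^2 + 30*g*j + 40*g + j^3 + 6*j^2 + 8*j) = (j + 1)/(j + 2)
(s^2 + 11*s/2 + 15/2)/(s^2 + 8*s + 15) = (s + 5/2)/(s + 5)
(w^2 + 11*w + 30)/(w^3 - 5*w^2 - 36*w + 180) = (w + 5)/(w^2 - 11*w + 30)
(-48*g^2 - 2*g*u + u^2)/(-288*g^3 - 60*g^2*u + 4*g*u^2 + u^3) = 1/(6*g + u)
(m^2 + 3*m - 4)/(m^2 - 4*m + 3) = (m + 4)/(m - 3)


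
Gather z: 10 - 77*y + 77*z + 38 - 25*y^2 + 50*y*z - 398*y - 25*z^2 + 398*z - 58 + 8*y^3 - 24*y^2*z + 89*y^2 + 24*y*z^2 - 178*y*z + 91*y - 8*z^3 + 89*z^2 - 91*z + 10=8*y^3 + 64*y^2 - 384*y - 8*z^3 + z^2*(24*y + 64) + z*(-24*y^2 - 128*y + 384)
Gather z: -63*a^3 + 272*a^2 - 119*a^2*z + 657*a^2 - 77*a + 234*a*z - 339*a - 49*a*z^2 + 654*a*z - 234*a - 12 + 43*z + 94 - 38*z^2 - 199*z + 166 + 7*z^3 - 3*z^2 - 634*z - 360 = -63*a^3 + 929*a^2 - 650*a + 7*z^3 + z^2*(-49*a - 41) + z*(-119*a^2 + 888*a - 790) - 112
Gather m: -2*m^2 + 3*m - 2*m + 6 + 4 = -2*m^2 + m + 10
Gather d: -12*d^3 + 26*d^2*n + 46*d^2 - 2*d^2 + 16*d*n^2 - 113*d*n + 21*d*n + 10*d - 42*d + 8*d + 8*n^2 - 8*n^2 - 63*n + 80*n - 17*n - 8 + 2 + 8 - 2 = -12*d^3 + d^2*(26*n + 44) + d*(16*n^2 - 92*n - 24)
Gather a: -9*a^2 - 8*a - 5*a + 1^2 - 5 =-9*a^2 - 13*a - 4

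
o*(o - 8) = o^2 - 8*o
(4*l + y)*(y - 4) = 4*l*y - 16*l + y^2 - 4*y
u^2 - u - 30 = (u - 6)*(u + 5)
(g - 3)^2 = g^2 - 6*g + 9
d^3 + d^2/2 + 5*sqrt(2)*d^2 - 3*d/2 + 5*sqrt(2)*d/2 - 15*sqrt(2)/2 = (d - 1)*(d + 3/2)*(d + 5*sqrt(2))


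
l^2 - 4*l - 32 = (l - 8)*(l + 4)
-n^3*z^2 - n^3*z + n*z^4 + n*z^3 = z*(-n + z)*(n + z)*(n*z + n)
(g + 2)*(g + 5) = g^2 + 7*g + 10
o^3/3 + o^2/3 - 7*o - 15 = (o/3 + 1)*(o - 5)*(o + 3)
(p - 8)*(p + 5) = p^2 - 3*p - 40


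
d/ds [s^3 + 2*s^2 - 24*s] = 3*s^2 + 4*s - 24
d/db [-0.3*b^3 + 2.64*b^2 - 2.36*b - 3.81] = -0.9*b^2 + 5.28*b - 2.36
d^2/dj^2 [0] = 0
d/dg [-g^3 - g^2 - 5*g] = -3*g^2 - 2*g - 5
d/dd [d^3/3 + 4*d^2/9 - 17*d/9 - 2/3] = d^2 + 8*d/9 - 17/9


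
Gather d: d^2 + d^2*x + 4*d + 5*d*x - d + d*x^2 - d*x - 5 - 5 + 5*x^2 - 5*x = d^2*(x + 1) + d*(x^2 + 4*x + 3) + 5*x^2 - 5*x - 10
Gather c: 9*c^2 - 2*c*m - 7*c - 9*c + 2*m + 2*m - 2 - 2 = 9*c^2 + c*(-2*m - 16) + 4*m - 4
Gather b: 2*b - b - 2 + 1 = b - 1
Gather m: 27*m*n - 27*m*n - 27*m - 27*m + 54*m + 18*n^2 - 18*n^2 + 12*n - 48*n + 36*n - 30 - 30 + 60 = 0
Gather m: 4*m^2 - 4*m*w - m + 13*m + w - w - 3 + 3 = 4*m^2 + m*(12 - 4*w)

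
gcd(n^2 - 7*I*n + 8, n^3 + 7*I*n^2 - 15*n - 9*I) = n + I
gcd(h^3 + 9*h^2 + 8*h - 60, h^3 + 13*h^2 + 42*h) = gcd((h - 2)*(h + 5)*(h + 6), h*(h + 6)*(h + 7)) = h + 6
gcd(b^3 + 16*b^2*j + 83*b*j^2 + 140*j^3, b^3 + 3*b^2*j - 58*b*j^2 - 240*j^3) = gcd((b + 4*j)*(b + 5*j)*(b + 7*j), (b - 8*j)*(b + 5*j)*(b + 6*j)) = b + 5*j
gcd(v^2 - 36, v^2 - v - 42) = v + 6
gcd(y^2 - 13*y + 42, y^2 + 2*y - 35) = 1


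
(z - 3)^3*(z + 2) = z^4 - 7*z^3 + 9*z^2 + 27*z - 54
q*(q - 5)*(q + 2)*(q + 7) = q^4 + 4*q^3 - 31*q^2 - 70*q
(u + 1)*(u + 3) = u^2 + 4*u + 3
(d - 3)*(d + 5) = d^2 + 2*d - 15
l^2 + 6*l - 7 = (l - 1)*(l + 7)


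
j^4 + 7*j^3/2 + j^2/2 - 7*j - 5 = (j + 1)*(j + 5/2)*(j - sqrt(2))*(j + sqrt(2))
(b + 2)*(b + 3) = b^2 + 5*b + 6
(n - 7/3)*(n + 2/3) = n^2 - 5*n/3 - 14/9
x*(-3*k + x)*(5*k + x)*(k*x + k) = -15*k^3*x^2 - 15*k^3*x + 2*k^2*x^3 + 2*k^2*x^2 + k*x^4 + k*x^3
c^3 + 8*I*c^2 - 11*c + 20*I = (c - I)*(c + 4*I)*(c + 5*I)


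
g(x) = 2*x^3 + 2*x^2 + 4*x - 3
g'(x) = 6*x^2 + 4*x + 4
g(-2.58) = -34.35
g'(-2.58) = 33.62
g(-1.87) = -16.56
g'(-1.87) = 17.50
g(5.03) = 322.25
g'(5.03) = 175.93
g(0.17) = -2.25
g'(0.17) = 4.85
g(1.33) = 10.56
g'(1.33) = 19.93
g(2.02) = 29.73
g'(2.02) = 36.56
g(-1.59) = -12.34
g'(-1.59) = 12.81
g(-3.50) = -78.25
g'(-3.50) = 63.50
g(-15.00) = -6363.00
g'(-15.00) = 1294.00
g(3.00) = 81.00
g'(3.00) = 70.00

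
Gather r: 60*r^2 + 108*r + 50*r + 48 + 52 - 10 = 60*r^2 + 158*r + 90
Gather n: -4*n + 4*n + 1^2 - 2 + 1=0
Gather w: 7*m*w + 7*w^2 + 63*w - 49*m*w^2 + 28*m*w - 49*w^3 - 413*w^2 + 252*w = -49*w^3 + w^2*(-49*m - 406) + w*(35*m + 315)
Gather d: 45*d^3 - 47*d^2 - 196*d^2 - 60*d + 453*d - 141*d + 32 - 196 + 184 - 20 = 45*d^3 - 243*d^2 + 252*d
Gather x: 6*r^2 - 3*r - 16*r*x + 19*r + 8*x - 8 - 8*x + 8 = 6*r^2 - 16*r*x + 16*r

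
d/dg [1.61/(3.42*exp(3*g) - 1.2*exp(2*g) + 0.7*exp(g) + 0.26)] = (-16.5186*exp(2*g) + 3.864*exp(g) - 1.127)*exp(g)/(3.42*exp(3*g) - 1.2*exp(2*g) + 0.7*exp(g) + 0.26)^2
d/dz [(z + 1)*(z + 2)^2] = (z + 2)*(3*z + 4)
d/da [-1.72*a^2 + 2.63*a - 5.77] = 2.63 - 3.44*a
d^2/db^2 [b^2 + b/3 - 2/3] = 2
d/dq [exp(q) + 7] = exp(q)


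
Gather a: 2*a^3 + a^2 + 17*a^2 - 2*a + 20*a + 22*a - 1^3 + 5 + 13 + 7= 2*a^3 + 18*a^2 + 40*a + 24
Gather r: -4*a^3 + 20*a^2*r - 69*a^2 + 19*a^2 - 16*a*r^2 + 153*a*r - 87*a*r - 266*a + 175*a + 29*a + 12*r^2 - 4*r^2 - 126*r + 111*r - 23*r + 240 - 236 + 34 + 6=-4*a^3 - 50*a^2 - 62*a + r^2*(8 - 16*a) + r*(20*a^2 + 66*a - 38) + 44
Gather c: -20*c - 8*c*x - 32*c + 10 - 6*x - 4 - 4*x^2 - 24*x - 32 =c*(-8*x - 52) - 4*x^2 - 30*x - 26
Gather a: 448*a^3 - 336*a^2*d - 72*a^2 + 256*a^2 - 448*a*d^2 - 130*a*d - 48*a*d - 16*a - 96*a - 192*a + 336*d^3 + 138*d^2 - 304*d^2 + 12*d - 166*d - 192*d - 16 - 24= 448*a^3 + a^2*(184 - 336*d) + a*(-448*d^2 - 178*d - 304) + 336*d^3 - 166*d^2 - 346*d - 40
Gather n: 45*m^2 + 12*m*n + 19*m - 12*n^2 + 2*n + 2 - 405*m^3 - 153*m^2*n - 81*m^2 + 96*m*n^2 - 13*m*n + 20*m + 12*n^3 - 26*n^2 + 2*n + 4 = -405*m^3 - 36*m^2 + 39*m + 12*n^3 + n^2*(96*m - 38) + n*(-153*m^2 - m + 4) + 6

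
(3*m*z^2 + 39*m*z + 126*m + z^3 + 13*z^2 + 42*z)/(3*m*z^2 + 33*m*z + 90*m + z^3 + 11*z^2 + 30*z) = (z + 7)/(z + 5)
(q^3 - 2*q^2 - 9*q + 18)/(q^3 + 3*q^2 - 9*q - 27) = (q - 2)/(q + 3)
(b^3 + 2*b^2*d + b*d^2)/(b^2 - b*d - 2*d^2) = b*(b + d)/(b - 2*d)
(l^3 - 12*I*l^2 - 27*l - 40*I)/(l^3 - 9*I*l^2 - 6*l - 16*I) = (l - 5*I)/(l - 2*I)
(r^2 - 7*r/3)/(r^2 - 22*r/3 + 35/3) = r/(r - 5)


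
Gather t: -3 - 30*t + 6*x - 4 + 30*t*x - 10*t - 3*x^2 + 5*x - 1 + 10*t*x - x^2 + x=t*(40*x - 40) - 4*x^2 + 12*x - 8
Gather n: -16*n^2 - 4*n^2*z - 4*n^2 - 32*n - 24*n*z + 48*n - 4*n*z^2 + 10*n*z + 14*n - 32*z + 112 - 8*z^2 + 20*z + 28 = n^2*(-4*z - 20) + n*(-4*z^2 - 14*z + 30) - 8*z^2 - 12*z + 140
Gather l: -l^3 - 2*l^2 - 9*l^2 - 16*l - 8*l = -l^3 - 11*l^2 - 24*l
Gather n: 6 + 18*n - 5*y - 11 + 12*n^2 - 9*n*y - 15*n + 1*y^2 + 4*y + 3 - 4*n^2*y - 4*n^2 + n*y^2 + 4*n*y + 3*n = n^2*(8 - 4*y) + n*(y^2 - 5*y + 6) + y^2 - y - 2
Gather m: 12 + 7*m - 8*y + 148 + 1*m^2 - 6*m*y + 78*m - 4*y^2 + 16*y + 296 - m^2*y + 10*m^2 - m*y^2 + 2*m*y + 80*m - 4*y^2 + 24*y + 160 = m^2*(11 - y) + m*(-y^2 - 4*y + 165) - 8*y^2 + 32*y + 616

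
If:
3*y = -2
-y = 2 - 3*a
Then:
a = 4/9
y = -2/3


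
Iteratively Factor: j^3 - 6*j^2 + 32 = (j + 2)*(j^2 - 8*j + 16) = (j - 4)*(j + 2)*(j - 4)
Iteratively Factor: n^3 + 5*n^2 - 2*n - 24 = (n + 4)*(n^2 + n - 6) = (n + 3)*(n + 4)*(n - 2)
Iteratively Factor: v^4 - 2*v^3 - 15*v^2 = (v)*(v^3 - 2*v^2 - 15*v) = v*(v - 5)*(v^2 + 3*v) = v*(v - 5)*(v + 3)*(v)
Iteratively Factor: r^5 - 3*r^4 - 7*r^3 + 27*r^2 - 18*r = (r)*(r^4 - 3*r^3 - 7*r^2 + 27*r - 18) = r*(r + 3)*(r^3 - 6*r^2 + 11*r - 6) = r*(r - 3)*(r + 3)*(r^2 - 3*r + 2) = r*(r - 3)*(r - 2)*(r + 3)*(r - 1)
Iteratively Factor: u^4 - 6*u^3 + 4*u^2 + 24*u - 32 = (u - 2)*(u^3 - 4*u^2 - 4*u + 16) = (u - 2)*(u + 2)*(u^2 - 6*u + 8) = (u - 2)^2*(u + 2)*(u - 4)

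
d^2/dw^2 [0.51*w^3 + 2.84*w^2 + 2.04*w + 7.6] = 3.06*w + 5.68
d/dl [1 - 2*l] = -2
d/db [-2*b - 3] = -2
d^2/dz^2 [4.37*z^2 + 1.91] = 8.74000000000000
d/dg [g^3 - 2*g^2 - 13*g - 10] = 3*g^2 - 4*g - 13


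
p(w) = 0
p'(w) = 0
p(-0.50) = 0.00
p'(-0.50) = 0.00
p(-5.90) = 0.00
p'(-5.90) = 0.00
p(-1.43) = 0.00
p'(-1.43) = 0.00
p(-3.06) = 0.00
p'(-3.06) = 0.00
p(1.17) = 0.00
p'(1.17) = 0.00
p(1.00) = 0.00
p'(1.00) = 0.00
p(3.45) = 0.00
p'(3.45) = 0.00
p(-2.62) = 0.00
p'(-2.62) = 0.00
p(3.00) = 0.00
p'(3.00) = 0.00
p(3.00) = 0.00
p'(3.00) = 0.00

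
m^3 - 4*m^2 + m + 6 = (m - 3)*(m - 2)*(m + 1)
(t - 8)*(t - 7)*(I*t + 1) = I*t^3 + t^2 - 15*I*t^2 - 15*t + 56*I*t + 56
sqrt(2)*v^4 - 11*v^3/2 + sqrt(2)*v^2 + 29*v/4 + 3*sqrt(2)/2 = (v - 2*sqrt(2))*(v - 3*sqrt(2)/2)*(v + sqrt(2)/2)*(sqrt(2)*v + 1/2)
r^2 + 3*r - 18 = (r - 3)*(r + 6)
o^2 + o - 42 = (o - 6)*(o + 7)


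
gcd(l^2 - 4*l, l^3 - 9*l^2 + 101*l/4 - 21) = l - 4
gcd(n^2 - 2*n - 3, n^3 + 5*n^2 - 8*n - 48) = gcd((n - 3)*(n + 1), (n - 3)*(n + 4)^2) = n - 3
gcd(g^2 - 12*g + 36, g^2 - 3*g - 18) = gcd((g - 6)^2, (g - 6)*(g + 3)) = g - 6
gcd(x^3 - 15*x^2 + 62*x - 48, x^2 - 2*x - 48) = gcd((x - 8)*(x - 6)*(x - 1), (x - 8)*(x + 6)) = x - 8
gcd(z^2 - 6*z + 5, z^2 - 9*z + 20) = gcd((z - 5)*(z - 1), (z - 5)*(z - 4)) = z - 5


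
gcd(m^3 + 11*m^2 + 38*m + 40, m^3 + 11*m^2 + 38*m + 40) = m^3 + 11*m^2 + 38*m + 40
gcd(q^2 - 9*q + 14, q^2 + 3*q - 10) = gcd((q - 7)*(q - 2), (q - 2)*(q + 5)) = q - 2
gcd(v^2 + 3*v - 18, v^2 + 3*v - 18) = v^2 + 3*v - 18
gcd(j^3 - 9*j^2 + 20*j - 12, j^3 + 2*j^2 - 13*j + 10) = j^2 - 3*j + 2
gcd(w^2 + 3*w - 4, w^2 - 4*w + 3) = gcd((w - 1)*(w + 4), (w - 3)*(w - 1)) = w - 1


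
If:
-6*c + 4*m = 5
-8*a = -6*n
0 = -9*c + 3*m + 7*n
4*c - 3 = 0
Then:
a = -9/224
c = 3/4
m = 19/8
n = -3/56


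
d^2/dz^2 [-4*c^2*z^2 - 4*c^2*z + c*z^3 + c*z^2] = 2*c*(-4*c + 3*z + 1)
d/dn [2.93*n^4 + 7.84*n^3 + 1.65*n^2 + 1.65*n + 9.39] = 11.72*n^3 + 23.52*n^2 + 3.3*n + 1.65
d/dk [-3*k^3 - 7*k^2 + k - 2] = -9*k^2 - 14*k + 1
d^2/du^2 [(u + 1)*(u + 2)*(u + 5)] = 6*u + 16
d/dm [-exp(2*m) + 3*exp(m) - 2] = (3 - 2*exp(m))*exp(m)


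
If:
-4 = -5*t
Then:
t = 4/5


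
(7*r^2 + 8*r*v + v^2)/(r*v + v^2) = (7*r + v)/v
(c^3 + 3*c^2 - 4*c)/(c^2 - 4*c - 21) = c*(-c^2 - 3*c + 4)/(-c^2 + 4*c + 21)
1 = 1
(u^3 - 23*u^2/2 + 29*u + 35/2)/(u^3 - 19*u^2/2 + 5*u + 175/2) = (2*u + 1)/(2*u + 5)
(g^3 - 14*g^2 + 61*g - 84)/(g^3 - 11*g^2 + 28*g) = (g - 3)/g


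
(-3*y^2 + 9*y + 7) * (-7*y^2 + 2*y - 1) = 21*y^4 - 69*y^3 - 28*y^2 + 5*y - 7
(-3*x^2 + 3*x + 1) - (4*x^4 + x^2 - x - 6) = -4*x^4 - 4*x^2 + 4*x + 7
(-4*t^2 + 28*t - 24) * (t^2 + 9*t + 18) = -4*t^4 - 8*t^3 + 156*t^2 + 288*t - 432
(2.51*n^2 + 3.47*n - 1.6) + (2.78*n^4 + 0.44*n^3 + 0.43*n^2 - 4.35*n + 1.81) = 2.78*n^4 + 0.44*n^3 + 2.94*n^2 - 0.879999999999999*n + 0.21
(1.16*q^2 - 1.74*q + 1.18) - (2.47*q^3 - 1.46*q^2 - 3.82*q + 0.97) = -2.47*q^3 + 2.62*q^2 + 2.08*q + 0.21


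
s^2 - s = s*(s - 1)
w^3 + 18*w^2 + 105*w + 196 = (w + 4)*(w + 7)^2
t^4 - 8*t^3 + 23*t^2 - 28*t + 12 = (t - 3)*(t - 2)^2*(t - 1)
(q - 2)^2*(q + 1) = q^3 - 3*q^2 + 4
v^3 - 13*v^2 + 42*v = v*(v - 7)*(v - 6)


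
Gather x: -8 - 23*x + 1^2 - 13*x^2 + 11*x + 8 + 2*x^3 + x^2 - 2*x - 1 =2*x^3 - 12*x^2 - 14*x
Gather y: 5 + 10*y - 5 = 10*y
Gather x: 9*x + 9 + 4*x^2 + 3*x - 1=4*x^2 + 12*x + 8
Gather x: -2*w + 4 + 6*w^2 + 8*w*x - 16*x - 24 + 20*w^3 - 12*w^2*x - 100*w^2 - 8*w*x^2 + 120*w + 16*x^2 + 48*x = 20*w^3 - 94*w^2 + 118*w + x^2*(16 - 8*w) + x*(-12*w^2 + 8*w + 32) - 20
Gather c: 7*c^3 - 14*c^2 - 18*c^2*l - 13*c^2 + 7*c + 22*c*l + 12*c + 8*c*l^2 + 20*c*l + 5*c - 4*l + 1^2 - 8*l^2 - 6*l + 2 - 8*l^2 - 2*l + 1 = 7*c^3 + c^2*(-18*l - 27) + c*(8*l^2 + 42*l + 24) - 16*l^2 - 12*l + 4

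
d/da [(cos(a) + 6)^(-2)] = 2*sin(a)/(cos(a) + 6)^3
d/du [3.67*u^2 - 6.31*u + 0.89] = 7.34*u - 6.31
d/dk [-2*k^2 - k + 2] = -4*k - 1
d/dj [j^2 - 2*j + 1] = 2*j - 2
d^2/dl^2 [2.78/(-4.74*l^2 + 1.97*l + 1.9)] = (-124.919856*l^2 + 51.918168*l + 2.78*(9.48*l - 1.97)*(18.96*l - 3.94) + 50.07336)/(-4.74*l^2 + 1.97*l + 1.9)^3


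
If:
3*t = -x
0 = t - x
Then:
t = 0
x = 0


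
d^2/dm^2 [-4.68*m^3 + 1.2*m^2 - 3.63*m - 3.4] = 2.4 - 28.08*m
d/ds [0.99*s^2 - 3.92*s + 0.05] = 1.98*s - 3.92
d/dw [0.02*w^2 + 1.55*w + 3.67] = 0.04*w + 1.55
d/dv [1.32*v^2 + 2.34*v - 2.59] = 2.64*v + 2.34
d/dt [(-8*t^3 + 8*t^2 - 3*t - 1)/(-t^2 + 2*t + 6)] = (8*t^4 - 32*t^3 - 131*t^2 + 94*t - 16)/(t^4 - 4*t^3 - 8*t^2 + 24*t + 36)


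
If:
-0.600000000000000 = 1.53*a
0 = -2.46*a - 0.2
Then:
No Solution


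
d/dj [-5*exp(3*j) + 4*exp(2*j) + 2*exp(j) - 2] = (-15*exp(2*j) + 8*exp(j) + 2)*exp(j)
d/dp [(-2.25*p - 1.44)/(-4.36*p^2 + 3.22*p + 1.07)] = (-9.81*p^2 - 12.5568*p + 2.2293)/(19.0096*p^4 - 28.0784*p^3 + 1.038*p^2 + 6.8908*p + 1.1449)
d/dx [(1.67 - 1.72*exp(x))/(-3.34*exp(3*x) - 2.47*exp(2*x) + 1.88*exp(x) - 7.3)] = (-11.4896*exp(3*x) + 12.485*exp(2*x) + 8.2498*exp(x) + 9.4164)*exp(x)/(11.1556*exp(6*x) + 16.4996*exp(5*x) - 6.4575*exp(4*x) + 39.4768*exp(3*x) + 39.5964*exp(2*x) - 27.448*exp(x) + 53.29)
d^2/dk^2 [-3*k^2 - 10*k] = -6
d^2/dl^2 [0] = 0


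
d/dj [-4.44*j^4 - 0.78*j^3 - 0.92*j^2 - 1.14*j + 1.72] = -17.76*j^3 - 2.34*j^2 - 1.84*j - 1.14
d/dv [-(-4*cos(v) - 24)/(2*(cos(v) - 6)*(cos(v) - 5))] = 2*(cos(v)^2 + 12*cos(v) - 96)*sin(v)/((cos(v) - 6)^2*(cos(v) - 5)^2)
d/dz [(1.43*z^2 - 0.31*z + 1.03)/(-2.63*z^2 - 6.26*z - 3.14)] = (-9.7671*z^2 - 3.5626*z + 7.4212)/(6.9169*z^4 + 32.9276*z^3 + 55.704*z^2 + 39.3128*z + 9.8596)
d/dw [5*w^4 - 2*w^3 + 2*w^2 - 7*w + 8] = 20*w^3 - 6*w^2 + 4*w - 7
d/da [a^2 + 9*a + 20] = 2*a + 9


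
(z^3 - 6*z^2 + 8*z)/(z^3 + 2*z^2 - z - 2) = z*(z^2 - 6*z + 8)/(z^3 + 2*z^2 - z - 2)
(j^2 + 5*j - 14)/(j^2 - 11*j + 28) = (j^2 + 5*j - 14)/(j^2 - 11*j + 28)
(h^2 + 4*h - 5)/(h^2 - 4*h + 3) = (h + 5)/(h - 3)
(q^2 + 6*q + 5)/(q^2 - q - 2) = (q + 5)/(q - 2)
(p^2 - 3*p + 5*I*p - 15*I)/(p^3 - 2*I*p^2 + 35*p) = (p - 3)/(p*(p - 7*I))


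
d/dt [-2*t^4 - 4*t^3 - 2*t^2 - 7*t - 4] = -8*t^3 - 12*t^2 - 4*t - 7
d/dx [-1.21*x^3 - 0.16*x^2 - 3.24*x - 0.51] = -3.63*x^2 - 0.32*x - 3.24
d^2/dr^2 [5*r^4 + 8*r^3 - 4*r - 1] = 12*r*(5*r + 4)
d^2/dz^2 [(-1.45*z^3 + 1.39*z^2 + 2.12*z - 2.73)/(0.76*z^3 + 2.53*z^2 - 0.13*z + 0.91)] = (7.18184799999999*z^6 + 6.48751199999998*z^5 + 18.393672*z^4 - 62.34571*z^3 - 138.994674*z^2 - 19.773936*z + 15.281994)/(0.438976*z^9 + 4.383984*z^8 + 14.368788*z^7 + 16.271341*z^6 + 8.040669*z^5 + 17.06328*z^4 + 0.0900770000000002*z^3 + 6.331416*z^2 - 0.322959*z + 0.753571)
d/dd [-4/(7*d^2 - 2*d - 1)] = 8*(7*d - 1)/(-7*d^2 + 2*d + 1)^2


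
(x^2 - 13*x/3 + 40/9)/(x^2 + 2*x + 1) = (9*x^2 - 39*x + 40)/(9*(x^2 + 2*x + 1))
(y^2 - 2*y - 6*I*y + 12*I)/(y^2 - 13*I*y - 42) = (y - 2)/(y - 7*I)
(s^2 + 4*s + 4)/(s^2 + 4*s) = (s^2 + 4*s + 4)/(s*(s + 4))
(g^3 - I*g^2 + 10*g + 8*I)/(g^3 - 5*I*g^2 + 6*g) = (g^2 - 2*I*g + 8)/(g*(g - 6*I))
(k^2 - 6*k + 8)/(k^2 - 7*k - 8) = (-k^2 + 6*k - 8)/(-k^2 + 7*k + 8)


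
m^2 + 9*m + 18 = (m + 3)*(m + 6)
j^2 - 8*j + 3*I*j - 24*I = (j - 8)*(j + 3*I)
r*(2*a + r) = 2*a*r + r^2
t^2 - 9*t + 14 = (t - 7)*(t - 2)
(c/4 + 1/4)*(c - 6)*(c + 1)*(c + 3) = c^4/4 - c^3/4 - 23*c^2/4 - 39*c/4 - 9/2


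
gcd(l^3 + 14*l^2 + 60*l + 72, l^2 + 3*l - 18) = l + 6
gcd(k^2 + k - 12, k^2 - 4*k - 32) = k + 4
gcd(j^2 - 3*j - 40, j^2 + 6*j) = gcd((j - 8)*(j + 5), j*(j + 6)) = 1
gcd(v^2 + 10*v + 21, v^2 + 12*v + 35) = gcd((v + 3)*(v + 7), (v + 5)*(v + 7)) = v + 7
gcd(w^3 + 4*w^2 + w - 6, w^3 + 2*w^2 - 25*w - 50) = w + 2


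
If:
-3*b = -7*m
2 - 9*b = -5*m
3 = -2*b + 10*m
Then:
No Solution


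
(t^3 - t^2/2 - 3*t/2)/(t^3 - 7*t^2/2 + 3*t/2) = (2*t^2 - t - 3)/(2*t^2 - 7*t + 3)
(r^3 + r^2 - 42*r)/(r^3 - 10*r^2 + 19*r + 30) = r*(r + 7)/(r^2 - 4*r - 5)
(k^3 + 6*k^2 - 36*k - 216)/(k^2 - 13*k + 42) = (k^2 + 12*k + 36)/(k - 7)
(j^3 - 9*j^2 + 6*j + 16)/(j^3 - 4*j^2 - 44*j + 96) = (j + 1)/(j + 6)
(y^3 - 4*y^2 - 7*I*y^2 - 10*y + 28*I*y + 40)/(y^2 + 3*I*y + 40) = (y^2 - 2*y*(2 + I) + 8*I)/(y + 8*I)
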